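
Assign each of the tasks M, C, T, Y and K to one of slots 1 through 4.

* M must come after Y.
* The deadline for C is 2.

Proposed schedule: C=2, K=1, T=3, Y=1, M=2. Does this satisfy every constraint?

Yes

The deadline for C is 2 — holds.
M must come after Y — holds.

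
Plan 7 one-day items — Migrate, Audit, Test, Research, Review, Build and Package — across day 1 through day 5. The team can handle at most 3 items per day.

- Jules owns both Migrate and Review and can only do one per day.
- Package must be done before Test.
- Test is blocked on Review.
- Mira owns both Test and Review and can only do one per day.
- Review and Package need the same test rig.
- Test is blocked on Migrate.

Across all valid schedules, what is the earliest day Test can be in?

day 3

Precedence pushes Test to at least day 2.
Test at day 3 is achievable: Audit -> day 1, Build -> day 2, Test -> day 3, Research -> day 2, Package -> day 1, Review -> day 2, Migrate -> day 1.
Nothing earlier works — the conflict and capacity constraints rule out every day before day 3.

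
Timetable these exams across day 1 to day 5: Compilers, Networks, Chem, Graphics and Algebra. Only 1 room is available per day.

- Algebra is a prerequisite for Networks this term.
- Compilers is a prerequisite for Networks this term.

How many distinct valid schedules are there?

40

Splitting on Compilers: it can be day 1 (12), day 2 (12), day 3 (10), day 4 (6). Listing each branch's schedules as (Networks, Chem, Graphics, Algebra) by day number:
Compilers=day 1: (3,4,5,2) (3,5,4,2) (4,2,5,3) (4,3,5,2) (4,5,2,3) (4,5,3,2) (5,2,3,4) (5,2,4,3) (5,3,2,4) (5,3,4,2) (5,4,2,3) (5,4,3,2) — 12.
Compilers=day 2: (3,4,5,1) (3,5,4,1) (4,1,5,3) (4,3,5,1) (4,5,1,3) (4,5,3,1) (5,1,3,4) (5,1,4,3) (5,3,1,4) (5,3,4,1) (5,4,1,3) (5,4,3,1) — 12.
Compilers=day 3: (4,1,5,2) (4,2,5,1) (4,5,1,2) (4,5,2,1) (5,1,2,4) (5,1,4,2) (5,2,1,4) (5,2,4,1) (5,4,1,2) (5,4,2,1) — 10.
Compilers=day 4: (5,1,2,3) (5,1,3,2) (5,2,1,3) (5,2,3,1) (5,3,1,2) (5,3,2,1) — 6.
Summing: 12 + 12 + 10 + 6 = 40.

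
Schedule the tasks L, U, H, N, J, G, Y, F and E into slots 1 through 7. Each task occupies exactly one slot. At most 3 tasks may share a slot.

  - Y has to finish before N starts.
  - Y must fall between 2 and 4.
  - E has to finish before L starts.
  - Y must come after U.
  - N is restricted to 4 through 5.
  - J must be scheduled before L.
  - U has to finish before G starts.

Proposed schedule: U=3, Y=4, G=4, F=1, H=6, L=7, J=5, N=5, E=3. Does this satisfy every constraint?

Yes

E has to finish before L starts — holds.
J must be scheduled before L — holds.
Y must come after U — holds.
U has to finish before G starts — holds.
Y has to finish before N starts — holds.
N is restricted to 4 through 5 — holds.
At most 3 tasks may share a slot — holds.
Y must fall between 2 and 4 — holds.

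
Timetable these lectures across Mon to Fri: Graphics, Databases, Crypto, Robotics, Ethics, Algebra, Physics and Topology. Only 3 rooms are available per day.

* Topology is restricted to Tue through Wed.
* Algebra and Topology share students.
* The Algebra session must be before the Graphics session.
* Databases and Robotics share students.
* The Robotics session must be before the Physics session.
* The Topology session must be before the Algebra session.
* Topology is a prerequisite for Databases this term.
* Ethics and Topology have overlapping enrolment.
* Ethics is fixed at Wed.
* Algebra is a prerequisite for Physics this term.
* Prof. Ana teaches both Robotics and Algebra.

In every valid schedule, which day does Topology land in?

Topology's window is Tue–Wed.
Ethics is fixed at Wed, and Topology can't share a day with Ethics.
So Topology must be Tue.

Tue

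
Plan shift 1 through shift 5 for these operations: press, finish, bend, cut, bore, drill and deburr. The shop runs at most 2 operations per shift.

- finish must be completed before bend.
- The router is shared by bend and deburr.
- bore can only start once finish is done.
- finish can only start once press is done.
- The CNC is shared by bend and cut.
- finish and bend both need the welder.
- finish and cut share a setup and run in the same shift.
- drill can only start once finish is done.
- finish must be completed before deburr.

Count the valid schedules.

Splitting on press: it can be shift 1 (46), shift 2 (4). Listing each branch's schedules as (finish, bend, cut, bore, drill, deburr) by shift number:
press=shift 1: (2,3,2,3,4,4) (2,3,2,3,4,5) (2,3,2,3,5,4) (2,3,2,3,5,5) (2,3,2,4,3,4) (2,3,2,4,3,5) (2,3,2,4,4,5) (2,3,2,4,5,4) (2,3,2,4,5,5) (2,3,2,5,3,4) (2,3,2,5,3,5) (2,3,2,5,4,4) (2,3,2,5,4,5) (2,3,2,5,5,4) (2,4,2,3,3,5) (2,4,2,3,4,3) (2,4,2,3,4,5) (2,4,2,3,5,3) (2,4,2,3,5,5) (2,4,2,4,3,3) (2,4,2,4,3,5) (2,4,2,4,5,3) (2,4,2,4,5,5) (2,4,2,5,3,3) (2,4,2,5,3,5) (2,4,2,5,4,3) (2,4,2,5,4,5) (2,4,2,5,5,3) (2,5,2,3,3,4) (2,5,2,3,4,3) (2,5,2,3,4,4) (2,5,2,3,5,3) (2,5,2,3,5,4) (2,5,2,4,3,3) (2,5,2,4,3,4) (2,5,2,4,4,3) (2,5,2,4,5,3) (2,5,2,4,5,4) (2,5,2,5,3,3) (2,5,2,5,3,4) (2,5,2,5,4,3) (2,5,2,5,4,4) (3,4,3,4,5,5) (3,4,3,5,4,5) (3,5,3,4,5,4) (3,5,3,5,4,4) — 46.
press=shift 2: (3,4,3,4,5,5) (3,4,3,5,4,5) (3,5,3,4,5,4) (3,5,3,5,4,4) — 4.
Summing: 46 + 4 = 50.

50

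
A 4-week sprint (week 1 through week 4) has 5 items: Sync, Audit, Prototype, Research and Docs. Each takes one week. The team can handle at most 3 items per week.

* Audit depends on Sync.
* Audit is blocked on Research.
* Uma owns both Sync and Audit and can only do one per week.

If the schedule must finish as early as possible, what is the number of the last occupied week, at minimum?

2

The precedence chain requires at least 2 distinct weeks.
With at most 3 per week and 5 tasks, at least 2 weeks are needed.
2 works (last occupied week: week 2): for example Docs -> week 2, Sync -> week 1, Research -> week 1, Audit -> week 2, Prototype -> week 1.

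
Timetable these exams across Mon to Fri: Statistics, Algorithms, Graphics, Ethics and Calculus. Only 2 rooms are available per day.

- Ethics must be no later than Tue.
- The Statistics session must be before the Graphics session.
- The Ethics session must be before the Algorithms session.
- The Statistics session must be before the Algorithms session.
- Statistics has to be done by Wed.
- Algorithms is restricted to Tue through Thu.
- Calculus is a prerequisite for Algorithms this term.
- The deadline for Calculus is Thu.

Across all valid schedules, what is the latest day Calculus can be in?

Wed

Calculus's own window allows nothing later than Thu; downstream work caps Calculus at Wed.
Calculus at Wed is achievable: Algorithms -> Thu; Calculus -> Wed; Graphics -> Tue; Ethics -> Mon; Statistics -> Mon.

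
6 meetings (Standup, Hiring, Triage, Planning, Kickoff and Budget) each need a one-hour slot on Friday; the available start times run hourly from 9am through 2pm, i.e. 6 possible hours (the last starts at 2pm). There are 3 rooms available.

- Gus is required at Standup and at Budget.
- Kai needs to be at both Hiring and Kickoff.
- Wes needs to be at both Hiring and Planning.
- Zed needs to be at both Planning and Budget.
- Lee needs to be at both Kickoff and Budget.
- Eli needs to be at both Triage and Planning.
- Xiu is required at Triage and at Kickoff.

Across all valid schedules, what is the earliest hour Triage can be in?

Triage at 9am is achievable: Budget -> 11am; Standup -> 9am; Kickoff -> 10am; Hiring -> 9am; Planning -> 10am; Triage -> 9am.

9am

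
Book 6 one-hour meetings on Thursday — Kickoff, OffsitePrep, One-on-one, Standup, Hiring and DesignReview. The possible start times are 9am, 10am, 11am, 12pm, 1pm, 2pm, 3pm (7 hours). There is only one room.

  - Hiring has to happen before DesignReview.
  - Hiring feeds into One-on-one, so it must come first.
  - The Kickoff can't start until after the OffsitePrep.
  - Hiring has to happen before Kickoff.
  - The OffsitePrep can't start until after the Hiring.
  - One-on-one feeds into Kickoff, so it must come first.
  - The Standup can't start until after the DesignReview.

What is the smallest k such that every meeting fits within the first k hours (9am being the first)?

6

The precedence chain requires at least 3 distinct hours.
With at most 1 per hour and 6 meetings, at least 6 hours are needed.
6 works (last occupied hour: 2pm): for example OffsitePrep -> 10am, One-on-one -> 11am, Kickoff -> 12pm, DesignReview -> 1pm, Standup -> 2pm, Hiring -> 9am.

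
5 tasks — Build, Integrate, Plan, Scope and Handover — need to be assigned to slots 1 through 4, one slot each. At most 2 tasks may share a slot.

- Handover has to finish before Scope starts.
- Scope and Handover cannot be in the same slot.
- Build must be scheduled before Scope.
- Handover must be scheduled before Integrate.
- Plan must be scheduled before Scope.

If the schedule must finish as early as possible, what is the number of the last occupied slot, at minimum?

slot 3

The precedence chain requires at least 2 distinct slots.
With at most 2 per slot and 5 tasks, at least 3 slots are needed.
3 works (last occupied slot: 3): for example Build in 1, Handover in 1, Plan in 2, Scope in 3, Integrate in 2.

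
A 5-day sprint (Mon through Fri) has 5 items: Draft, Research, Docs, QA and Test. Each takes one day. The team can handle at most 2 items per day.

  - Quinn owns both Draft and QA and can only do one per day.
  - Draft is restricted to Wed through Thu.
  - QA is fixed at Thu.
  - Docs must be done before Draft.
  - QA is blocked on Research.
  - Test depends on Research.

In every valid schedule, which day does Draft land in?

Draft's window is Wed–Thu.
QA is fixed at Thu, and Draft can't share a day with QA.
So Draft must be Wed.

Wed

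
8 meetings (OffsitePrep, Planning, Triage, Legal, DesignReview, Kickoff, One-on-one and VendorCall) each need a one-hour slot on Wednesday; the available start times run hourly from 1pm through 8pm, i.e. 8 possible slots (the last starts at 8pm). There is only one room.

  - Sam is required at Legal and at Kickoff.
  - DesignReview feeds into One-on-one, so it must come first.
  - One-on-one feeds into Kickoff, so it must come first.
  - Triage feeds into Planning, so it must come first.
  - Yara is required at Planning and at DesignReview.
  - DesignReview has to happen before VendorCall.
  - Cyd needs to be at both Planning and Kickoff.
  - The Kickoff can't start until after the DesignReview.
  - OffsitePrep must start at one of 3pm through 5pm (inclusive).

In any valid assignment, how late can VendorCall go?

8pm

Precedence pushes VendorCall to at least 2pm.
VendorCall at 8pm is achievable: DesignReview -> 1pm, One-on-one -> 2pm, Kickoff -> 4pm, Legal -> 7pm, Planning -> 6pm, VendorCall -> 8pm, Triage -> 5pm, OffsitePrep -> 3pm.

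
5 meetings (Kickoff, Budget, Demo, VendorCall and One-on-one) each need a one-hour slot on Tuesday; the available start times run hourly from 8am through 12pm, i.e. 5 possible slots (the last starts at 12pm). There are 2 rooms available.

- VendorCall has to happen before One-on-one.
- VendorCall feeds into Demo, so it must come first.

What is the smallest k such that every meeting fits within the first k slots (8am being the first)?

The precedence chain requires at least 2 distinct slots.
With at most 2 per slot and 5 meetings, at least 3 slots are needed.
3 works (last occupied slot: 10am): for example VendorCall=8am; Kickoff=8am; One-on-one=9am; Budget=10am; Demo=9am.

3 slots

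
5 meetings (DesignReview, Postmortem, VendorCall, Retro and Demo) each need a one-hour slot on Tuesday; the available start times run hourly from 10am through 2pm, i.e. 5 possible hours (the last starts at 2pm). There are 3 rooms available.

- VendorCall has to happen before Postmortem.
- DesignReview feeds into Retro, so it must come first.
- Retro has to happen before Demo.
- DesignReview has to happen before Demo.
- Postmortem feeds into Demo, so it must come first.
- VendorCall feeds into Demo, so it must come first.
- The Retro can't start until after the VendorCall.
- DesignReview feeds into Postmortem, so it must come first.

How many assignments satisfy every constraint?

34

Splitting on DesignReview: it can be 10am (20), 11am (11), 12pm (3). Listing each branch's schedules as (Postmortem, VendorCall, Retro, Demo):
DesignReview=10am: (11am,10am,11am,12pm) (11am,10am,11am,1pm) (11am,10am,11am,2pm) (11am,10am,12pm,1pm) (11am,10am,12pm,2pm) (11am,10am,1pm,2pm) (12pm,10am,11am,1pm) (12pm,10am,11am,2pm) (12pm,10am,12pm,1pm) (12pm,10am,12pm,2pm) (12pm,10am,1pm,2pm) (12pm,11am,12pm,1pm) (12pm,11am,12pm,2pm) (12pm,11am,1pm,2pm) (1pm,10am,11am,2pm) (1pm,10am,12pm,2pm) (1pm,10am,1pm,2pm) (1pm,11am,12pm,2pm) (1pm,11am,1pm,2pm) (1pm,12pm,1pm,2pm) — 20.
DesignReview=11am: (12pm,10am,12pm,1pm) (12pm,10am,12pm,2pm) (12pm,10am,1pm,2pm) (12pm,11am,12pm,1pm) (12pm,11am,12pm,2pm) (12pm,11am,1pm,2pm) (1pm,10am,12pm,2pm) (1pm,10am,1pm,2pm) (1pm,11am,12pm,2pm) (1pm,11am,1pm,2pm) (1pm,12pm,1pm,2pm) — 11.
DesignReview=12pm: (1pm,10am,1pm,2pm) (1pm,11am,1pm,2pm) (1pm,12pm,1pm,2pm) — 3.
Summing: 20 + 11 + 3 = 34.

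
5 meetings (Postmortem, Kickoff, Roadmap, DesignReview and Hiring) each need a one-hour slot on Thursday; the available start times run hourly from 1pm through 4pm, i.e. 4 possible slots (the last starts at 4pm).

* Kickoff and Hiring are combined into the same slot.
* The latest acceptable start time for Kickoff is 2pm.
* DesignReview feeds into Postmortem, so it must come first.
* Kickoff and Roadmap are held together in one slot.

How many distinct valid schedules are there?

12

Splitting on Postmortem: it can be 2pm (2), 3pm (4), 4pm (6). Listing each branch's schedules as (Kickoff, Roadmap, DesignReview, Hiring):
Postmortem=2pm: (1pm,1pm,1pm,1pm) (2pm,2pm,1pm,2pm) — 2.
Postmortem=3pm: (1pm,1pm,1pm,1pm) (1pm,1pm,2pm,1pm) (2pm,2pm,1pm,2pm) (2pm,2pm,2pm,2pm) — 4.
Postmortem=4pm: (1pm,1pm,1pm,1pm) (1pm,1pm,2pm,1pm) (1pm,1pm,3pm,1pm) (2pm,2pm,1pm,2pm) (2pm,2pm,2pm,2pm) (2pm,2pm,3pm,2pm) — 6.
Summing: 2 + 4 + 6 = 12.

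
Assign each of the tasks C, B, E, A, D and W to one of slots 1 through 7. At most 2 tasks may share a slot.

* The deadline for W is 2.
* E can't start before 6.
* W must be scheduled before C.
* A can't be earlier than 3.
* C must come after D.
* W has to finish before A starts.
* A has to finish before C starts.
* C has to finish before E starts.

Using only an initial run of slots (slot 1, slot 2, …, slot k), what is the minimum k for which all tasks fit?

The precedence chain requires at least 4 distinct slots.
With at most 2 per slot and 6 tasks, at least 3 slots are needed.
E can't be placed before 6, so the schedule must run through at least slot 6.
6 works (last occupied slot: 6): for example B -> 2, A -> 3, W -> 1, E -> 6, C -> 4, D -> 1.

6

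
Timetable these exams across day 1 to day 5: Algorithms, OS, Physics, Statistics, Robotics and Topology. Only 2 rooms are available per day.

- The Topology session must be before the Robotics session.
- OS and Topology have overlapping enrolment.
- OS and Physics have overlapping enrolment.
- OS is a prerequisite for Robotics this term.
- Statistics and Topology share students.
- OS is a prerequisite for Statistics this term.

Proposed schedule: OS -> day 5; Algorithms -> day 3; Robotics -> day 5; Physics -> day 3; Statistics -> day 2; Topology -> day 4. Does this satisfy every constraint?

Invalid. OS is a prerequisite for Statistics this term.

The Topology session must be before the Robotics session — holds.
Statistics and Topology share students — holds.
OS is a prerequisite for Robotics this term — violated.
OS and Physics have overlapping enrolment — holds.
Only 2 rooms are available per day — holds.
OS and Topology have overlapping enrolment — holds.
OS is a prerequisite for Statistics this term — violated.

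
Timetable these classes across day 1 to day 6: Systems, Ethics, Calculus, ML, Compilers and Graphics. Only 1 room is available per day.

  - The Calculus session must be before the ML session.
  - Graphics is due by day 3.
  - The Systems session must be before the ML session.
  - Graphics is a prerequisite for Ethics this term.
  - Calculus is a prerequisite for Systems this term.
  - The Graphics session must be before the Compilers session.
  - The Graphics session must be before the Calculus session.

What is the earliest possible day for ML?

day 4

Precedence pushes ML to at least day 4.
ML at day 4 is achievable: Compilers=day 6; Graphics=day 1; Systems=day 3; Calculus=day 2; Ethics=day 5; ML=day 4.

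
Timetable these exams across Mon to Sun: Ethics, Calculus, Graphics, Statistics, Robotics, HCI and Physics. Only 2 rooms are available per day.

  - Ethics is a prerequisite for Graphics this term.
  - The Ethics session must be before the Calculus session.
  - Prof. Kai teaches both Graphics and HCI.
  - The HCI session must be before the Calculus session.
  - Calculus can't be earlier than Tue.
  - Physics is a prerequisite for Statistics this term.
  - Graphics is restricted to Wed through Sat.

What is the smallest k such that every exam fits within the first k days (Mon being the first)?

4 days

The precedence chain requires at least 2 distinct days.
With at most 2 per day and 7 exams, at least 4 days are needed.
Graphics can't be placed before Wed — that is day 3 counting from Mon — so the schedule must run through at least 3 days.
4 works (last occupied day: Thu): for example HCI=Mon, Robotics=Thu, Ethics=Mon, Physics=Tue, Statistics=Wed, Calculus=Tue, Graphics=Wed.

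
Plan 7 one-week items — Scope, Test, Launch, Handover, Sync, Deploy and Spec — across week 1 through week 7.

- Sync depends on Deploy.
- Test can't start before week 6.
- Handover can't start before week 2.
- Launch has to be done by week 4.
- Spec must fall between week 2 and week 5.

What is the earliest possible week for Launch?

Launch's own window allows nothing later than week 4.
Launch at week 1 is achievable: Launch=week 1; Spec=week 2; Deploy=week 1; Test=week 6; Sync=week 2; Scope=week 1; Handover=week 2.

week 1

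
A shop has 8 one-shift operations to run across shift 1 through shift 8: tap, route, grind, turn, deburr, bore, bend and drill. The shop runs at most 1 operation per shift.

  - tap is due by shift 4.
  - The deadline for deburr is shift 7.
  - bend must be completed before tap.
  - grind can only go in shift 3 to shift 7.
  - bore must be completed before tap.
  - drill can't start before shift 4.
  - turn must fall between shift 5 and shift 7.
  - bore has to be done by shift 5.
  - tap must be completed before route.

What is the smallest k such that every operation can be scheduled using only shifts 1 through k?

The precedence chain requires at least 3 distinct shifts.
With at most 1 per shift and 8 operations, at least 8 shifts are needed.
turn can't be placed before shift 5, so the schedule must run through at least shift 5.
8 works (last occupied shift: shift 8): for example route in shift 8; bend in shift 2; turn in shift 5; drill in shift 6; tap in shift 3; bore in shift 1; grind in shift 4; deburr in shift 7.

8 shifts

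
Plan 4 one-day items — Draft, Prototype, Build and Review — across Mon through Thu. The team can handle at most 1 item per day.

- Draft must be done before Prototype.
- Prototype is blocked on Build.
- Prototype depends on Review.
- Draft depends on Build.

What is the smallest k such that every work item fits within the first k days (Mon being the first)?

The precedence chain requires at least 3 distinct days.
With at most 1 per day and 4 work items, at least 4 days are needed.
4 works (last occupied day: Thu): for example Prototype=Thu; Build=Mon; Draft=Tue; Review=Wed.

4 days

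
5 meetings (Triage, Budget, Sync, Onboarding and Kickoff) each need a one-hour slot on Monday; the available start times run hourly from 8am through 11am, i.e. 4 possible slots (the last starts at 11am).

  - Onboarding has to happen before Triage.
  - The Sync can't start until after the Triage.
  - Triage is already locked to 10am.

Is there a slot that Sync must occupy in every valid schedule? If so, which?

11am

Precedence pushes Sync to at least 11am.
So Sync is pinned to 11am.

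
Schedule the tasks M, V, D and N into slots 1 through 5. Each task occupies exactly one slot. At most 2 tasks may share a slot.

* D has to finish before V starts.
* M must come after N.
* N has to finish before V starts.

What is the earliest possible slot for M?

Precedence pushes M to at least 2.
M at 2 is achievable: N in 1; D in 1; V in 2; M in 2.

2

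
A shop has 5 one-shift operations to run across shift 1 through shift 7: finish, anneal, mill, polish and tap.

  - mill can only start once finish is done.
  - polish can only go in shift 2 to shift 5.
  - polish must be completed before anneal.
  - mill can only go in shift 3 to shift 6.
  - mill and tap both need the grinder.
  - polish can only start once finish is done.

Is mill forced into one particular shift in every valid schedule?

mill can be shift 3 (e.g. tap in shift 1, polish in shift 2, finish in shift 1, mill in shift 3, anneal in shift 3) or shift 4 (e.g. polish in shift 2; finish in shift 1; anneal in shift 3; mill in shift 4; tap in shift 1).

No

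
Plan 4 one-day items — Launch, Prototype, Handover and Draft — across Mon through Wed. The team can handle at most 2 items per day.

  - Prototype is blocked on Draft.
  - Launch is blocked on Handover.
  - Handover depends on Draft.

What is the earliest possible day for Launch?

Wed

Precedence pushes Launch to at least Wed.
Launch at Wed is achievable: Handover in Tue; Prototype in Tue; Launch in Wed; Draft in Mon.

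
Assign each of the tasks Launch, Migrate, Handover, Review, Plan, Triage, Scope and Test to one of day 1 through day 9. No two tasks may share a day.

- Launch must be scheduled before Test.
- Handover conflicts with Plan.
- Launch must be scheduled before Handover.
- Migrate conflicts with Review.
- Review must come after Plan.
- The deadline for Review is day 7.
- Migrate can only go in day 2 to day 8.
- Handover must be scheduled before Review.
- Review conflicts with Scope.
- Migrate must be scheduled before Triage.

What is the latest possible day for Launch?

Downstream work caps Launch at day 5.
Launch at day 5 is achievable: Triage=day 3, Plan=day 1, Review=day 7, Migrate=day 2, Scope=day 4, Handover=day 6, Test=day 8, Launch=day 5.

day 5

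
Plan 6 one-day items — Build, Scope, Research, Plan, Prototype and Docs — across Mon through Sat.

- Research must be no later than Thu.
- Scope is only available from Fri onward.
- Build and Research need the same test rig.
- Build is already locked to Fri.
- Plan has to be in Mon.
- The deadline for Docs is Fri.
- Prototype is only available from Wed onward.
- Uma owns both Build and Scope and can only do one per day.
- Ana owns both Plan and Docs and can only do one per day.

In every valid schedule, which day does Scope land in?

Sat

Scope's window is Fri–Sat.
Build is fixed at Fri, and Scope can't share a day with Build.
So Scope must be Sat.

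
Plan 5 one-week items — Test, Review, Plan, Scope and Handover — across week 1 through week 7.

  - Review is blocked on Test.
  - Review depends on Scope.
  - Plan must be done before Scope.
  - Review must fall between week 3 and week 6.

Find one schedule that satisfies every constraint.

Test in week 1, Handover in week 1, Plan in week 1, Scope in week 2, Review in week 3

Checking: Test(week 1) before Review(week 3); Plan(week 1) before Scope(week 2); Scope(week 2) before Review(week 3); Review=week 3 in [week 3,week 6].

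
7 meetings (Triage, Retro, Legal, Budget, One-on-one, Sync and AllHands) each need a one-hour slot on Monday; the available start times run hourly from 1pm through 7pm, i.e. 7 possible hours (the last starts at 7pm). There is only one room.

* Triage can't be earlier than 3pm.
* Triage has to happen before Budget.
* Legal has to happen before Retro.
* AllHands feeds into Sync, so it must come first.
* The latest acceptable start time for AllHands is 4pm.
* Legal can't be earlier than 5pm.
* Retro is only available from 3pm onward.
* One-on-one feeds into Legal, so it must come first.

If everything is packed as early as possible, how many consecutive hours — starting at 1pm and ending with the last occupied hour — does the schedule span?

7 hours

The precedence chain requires at least 3 distinct hours.
With at most 1 per hour and 7 meetings, at least 7 hours are needed.
Propagating the time windows through the other constraints, Retro can't land before 6pm — that is hour 6 counting from 1pm — so the schedule must run through at least 6 hours.
7 works (last occupied hour: 7pm): for example One-on-one in 2pm; Sync in 7pm; AllHands in 1pm; Retro in 6pm; Legal in 5pm; Triage in 3pm; Budget in 4pm.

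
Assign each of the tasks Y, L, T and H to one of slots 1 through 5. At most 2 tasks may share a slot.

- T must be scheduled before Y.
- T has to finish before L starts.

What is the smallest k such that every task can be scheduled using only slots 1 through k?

The precedence chain requires at least 2 distinct slots.
With at most 2 per slot and 4 tasks, at least 2 slots are needed.
2 works (last occupied slot: 2): for example T=1, H=1, L=2, Y=2.

2 slots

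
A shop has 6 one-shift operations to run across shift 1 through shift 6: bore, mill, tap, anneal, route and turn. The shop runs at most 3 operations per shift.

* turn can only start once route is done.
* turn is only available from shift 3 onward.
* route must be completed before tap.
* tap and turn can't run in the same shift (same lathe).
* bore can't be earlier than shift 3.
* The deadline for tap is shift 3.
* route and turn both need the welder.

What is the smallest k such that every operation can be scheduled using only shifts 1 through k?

3

The precedence chain requires at least 2 distinct shifts.
With at most 3 per shift and 6 operations, at least 2 shifts are needed.
bore can't be placed before shift 3, so the schedule must run through at least shift 3.
3 works (last occupied shift: shift 3): for example anneal -> shift 1, route -> shift 1, mill -> shift 1, bore -> shift 3, tap -> shift 2, turn -> shift 3.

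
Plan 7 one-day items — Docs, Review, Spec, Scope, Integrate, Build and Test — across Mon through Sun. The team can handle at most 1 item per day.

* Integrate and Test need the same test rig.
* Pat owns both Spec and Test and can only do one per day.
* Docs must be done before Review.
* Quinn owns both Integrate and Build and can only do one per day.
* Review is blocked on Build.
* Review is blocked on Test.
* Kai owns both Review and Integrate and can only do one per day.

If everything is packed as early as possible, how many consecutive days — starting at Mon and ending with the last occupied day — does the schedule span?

The precedence chain requires at least 2 distinct days.
With at most 1 per day and 7 tasks, at least 7 days are needed.
7 works (last occupied day: Sun): for example Docs in Mon; Test in Wed; Integrate in Sun; Review in Thu; Build in Tue; Spec in Fri; Scope in Sat.

7 days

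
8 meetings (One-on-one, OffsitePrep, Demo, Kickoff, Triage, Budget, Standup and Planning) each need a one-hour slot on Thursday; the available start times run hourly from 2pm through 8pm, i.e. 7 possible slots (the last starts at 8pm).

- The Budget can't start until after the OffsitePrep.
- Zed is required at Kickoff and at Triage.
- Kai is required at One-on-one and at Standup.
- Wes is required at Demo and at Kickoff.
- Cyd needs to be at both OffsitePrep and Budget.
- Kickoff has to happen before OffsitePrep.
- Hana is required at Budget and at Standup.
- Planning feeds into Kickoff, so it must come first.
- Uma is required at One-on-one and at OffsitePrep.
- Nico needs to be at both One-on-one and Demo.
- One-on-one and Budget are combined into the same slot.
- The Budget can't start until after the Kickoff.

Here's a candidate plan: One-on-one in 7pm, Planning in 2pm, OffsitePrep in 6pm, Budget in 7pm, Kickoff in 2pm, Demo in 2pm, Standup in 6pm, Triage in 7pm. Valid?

Wes is required at Demo and at Kickoff — violated.
Nico needs to be at both One-on-one and Demo — holds.
Cyd needs to be at both OffsitePrep and Budget — holds.
Kai is required at One-on-one and at Standup — holds.
Planning feeds into Kickoff, so it must come first — violated.
Zed is required at Kickoff and at Triage — holds.
Kickoff has to happen before OffsitePrep — holds.
Hana is required at Budget and at Standup — holds.
The Budget can't start until after the OffsitePrep — holds.
One-on-one and Budget are combined into the same slot — holds.
Uma is required at One-on-one and at OffsitePrep — holds.
The Budget can't start until after the Kickoff — holds.

No — it violates: Wes is required at Demo and at Kickoff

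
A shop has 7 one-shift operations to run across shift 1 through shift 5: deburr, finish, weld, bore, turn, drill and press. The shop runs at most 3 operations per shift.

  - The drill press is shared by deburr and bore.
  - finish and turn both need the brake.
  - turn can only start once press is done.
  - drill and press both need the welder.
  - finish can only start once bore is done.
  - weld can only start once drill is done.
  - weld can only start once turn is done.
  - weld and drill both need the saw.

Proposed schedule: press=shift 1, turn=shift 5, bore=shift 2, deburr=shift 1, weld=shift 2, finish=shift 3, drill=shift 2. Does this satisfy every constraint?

Invalid. weld can only start once turn is done.

turn can only start once press is done — holds.
weld can only start once turn is done — violated.
finish can only start once bore is done — holds.
drill and press both need the welder — holds.
finish and turn both need the brake — holds.
weld can only start once drill is done — violated.
The shop runs at most 3 operations per shift — holds.
The drill press is shared by deburr and bore — holds.
weld and drill both need the saw — violated.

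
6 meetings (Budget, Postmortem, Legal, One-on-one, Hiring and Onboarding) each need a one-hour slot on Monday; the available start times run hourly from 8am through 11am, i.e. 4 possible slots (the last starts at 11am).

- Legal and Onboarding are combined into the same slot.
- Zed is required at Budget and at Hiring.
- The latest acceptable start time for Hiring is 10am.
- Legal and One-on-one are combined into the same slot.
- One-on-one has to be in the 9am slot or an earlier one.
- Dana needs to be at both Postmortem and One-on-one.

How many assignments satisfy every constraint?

Splitting on Budget: it can be 8am (12), 9am (12), 10am (12), 11am (18). Listing each branch's schedules as (Postmortem, Legal, One-on-one, Hiring, Onboarding):
Budget=8am: (8am,9am,9am,9am,9am) (8am,9am,9am,10am,9am) (9am,8am,8am,9am,8am) (9am,8am,8am,10am,8am) (10am,8am,8am,9am,8am) (10am,8am,8am,10am,8am) (10am,9am,9am,9am,9am) (10am,9am,9am,10am,9am) (11am,8am,8am,9am,8am) (11am,8am,8am,10am,8am) (11am,9am,9am,9am,9am) (11am,9am,9am,10am,9am) — 12.
Budget=9am: (8am,9am,9am,8am,9am) (8am,9am,9am,10am,9am) (9am,8am,8am,8am,8am) (9am,8am,8am,10am,8am) (10am,8am,8am,8am,8am) (10am,8am,8am,10am,8am) (10am,9am,9am,8am,9am) (10am,9am,9am,10am,9am) (11am,8am,8am,8am,8am) (11am,8am,8am,10am,8am) (11am,9am,9am,8am,9am) (11am,9am,9am,10am,9am) — 12.
Budget=10am: (8am,9am,9am,8am,9am) (8am,9am,9am,9am,9am) (9am,8am,8am,8am,8am) (9am,8am,8am,9am,8am) (10am,8am,8am,8am,8am) (10am,8am,8am,9am,8am) (10am,9am,9am,8am,9am) (10am,9am,9am,9am,9am) (11am,8am,8am,8am,8am) (11am,8am,8am,9am,8am) (11am,9am,9am,8am,9am) (11am,9am,9am,9am,9am) — 12.
Budget=11am: (8am,9am,9am,8am,9am) (8am,9am,9am,9am,9am) (8am,9am,9am,10am,9am) (9am,8am,8am,8am,8am) (9am,8am,8am,9am,8am) (9am,8am,8am,10am,8am) (10am,8am,8am,8am,8am) (10am,8am,8am,9am,8am) (10am,8am,8am,10am,8am) (10am,9am,9am,8am,9am) (10am,9am,9am,9am,9am) (10am,9am,9am,10am,9am) (11am,8am,8am,8am,8am) (11am,8am,8am,9am,8am) (11am,8am,8am,10am,8am) (11am,9am,9am,8am,9am) (11am,9am,9am,9am,9am) (11am,9am,9am,10am,9am) — 18.
Summing: 12 + 12 + 12 + 18 = 54.

54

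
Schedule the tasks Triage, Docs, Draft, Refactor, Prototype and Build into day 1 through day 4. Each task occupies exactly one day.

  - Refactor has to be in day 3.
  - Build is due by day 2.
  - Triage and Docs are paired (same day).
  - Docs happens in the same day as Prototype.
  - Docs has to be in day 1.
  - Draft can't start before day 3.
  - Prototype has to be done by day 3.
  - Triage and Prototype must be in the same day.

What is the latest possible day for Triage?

day 1

Triage must be in the same day as Docs, which can't be after day 1, so Triage is at most day 1.
Triage at day 1 is achievable: Refactor=day 3, Docs=day 1, Prototype=day 1, Draft=day 3, Build=day 1, Triage=day 1.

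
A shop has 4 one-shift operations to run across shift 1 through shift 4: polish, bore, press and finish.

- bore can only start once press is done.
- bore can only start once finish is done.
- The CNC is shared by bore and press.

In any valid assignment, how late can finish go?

shift 3

Downstream work caps finish at shift 3.
finish at shift 3 is achievable: finish in shift 3; bore in shift 4; polish in shift 1; press in shift 1.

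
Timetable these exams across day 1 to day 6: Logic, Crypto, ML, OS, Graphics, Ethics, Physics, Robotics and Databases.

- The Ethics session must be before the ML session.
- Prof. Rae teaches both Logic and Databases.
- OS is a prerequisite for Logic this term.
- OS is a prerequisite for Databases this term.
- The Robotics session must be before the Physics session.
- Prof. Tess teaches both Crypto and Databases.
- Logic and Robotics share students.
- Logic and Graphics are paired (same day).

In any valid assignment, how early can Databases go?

day 2

Precedence pushes Databases to at least day 2.
Databases at day 2 is achievable: Physics -> day 2; OS -> day 1; Ethics -> day 1; Robotics -> day 1; Graphics -> day 3; Crypto -> day 1; ML -> day 2; Logic -> day 3; Databases -> day 2.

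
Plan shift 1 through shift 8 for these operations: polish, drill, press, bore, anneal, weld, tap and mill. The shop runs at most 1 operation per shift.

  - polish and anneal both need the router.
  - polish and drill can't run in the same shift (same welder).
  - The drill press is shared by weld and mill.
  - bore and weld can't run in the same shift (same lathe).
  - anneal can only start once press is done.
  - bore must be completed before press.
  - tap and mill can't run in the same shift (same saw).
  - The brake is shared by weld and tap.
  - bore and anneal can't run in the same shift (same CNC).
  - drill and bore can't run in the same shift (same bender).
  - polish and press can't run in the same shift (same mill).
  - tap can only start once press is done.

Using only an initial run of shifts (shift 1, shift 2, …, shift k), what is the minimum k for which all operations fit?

8 shifts

The precedence chain requires at least 3 distinct shifts.
With at most 1 per shift and 8 operations, at least 8 shifts are needed.
8 works (last occupied shift: shift 8): for example polish=shift 5; press=shift 2; anneal=shift 3; drill=shift 6; weld=shift 7; bore=shift 1; mill=shift 8; tap=shift 4.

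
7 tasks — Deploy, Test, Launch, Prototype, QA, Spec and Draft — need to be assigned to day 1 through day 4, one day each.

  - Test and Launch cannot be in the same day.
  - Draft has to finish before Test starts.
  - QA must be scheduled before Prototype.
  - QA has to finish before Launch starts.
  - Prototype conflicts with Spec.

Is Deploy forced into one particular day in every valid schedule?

No

Deploy can be day 1 (e.g. Test -> day 2, Spec -> day 1, Draft -> day 1, Prototype -> day 2, Deploy -> day 1, Launch -> day 3, QA -> day 1) or day 2 (e.g. Test in day 2; Draft in day 1; Deploy in day 2; QA in day 1; Spec in day 1; Launch in day 3; Prototype in day 2).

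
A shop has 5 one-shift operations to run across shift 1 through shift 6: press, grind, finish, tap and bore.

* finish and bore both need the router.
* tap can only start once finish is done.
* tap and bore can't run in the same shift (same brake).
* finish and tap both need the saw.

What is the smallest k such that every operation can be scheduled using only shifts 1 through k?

The precedence chain requires at least 2 distinct shifts.
Could 2 shifts be enough, i.e. nothing placed later than shift 2? No: tap must come after finish (at shift 1 or later) → {shift 2}; finish must come before tap (at shift 2 or earlier) → {shift 1}; bore can't share with tap (shift 2) → {shift 1}; bore can't share with finish (shift 1) → nothing is left.
So 2 shifts is not enough.
3 works (last occupied shift: shift 3): for example tap in shift 2; grind in shift 1; bore in shift 3; press in shift 1; finish in shift 1.

3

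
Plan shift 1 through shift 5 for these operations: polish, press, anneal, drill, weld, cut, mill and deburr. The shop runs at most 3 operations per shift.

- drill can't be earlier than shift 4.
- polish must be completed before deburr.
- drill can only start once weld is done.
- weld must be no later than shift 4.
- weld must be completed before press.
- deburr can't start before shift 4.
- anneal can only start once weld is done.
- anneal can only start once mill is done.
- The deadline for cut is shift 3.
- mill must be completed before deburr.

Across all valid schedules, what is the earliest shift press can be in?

Precedence pushes press to at least shift 2.
press at shift 2 is achievable: polish -> shift 2, weld -> shift 1, mill -> shift 1, deburr -> shift 4, drill -> shift 4, anneal -> shift 2, cut -> shift 1, press -> shift 2.

shift 2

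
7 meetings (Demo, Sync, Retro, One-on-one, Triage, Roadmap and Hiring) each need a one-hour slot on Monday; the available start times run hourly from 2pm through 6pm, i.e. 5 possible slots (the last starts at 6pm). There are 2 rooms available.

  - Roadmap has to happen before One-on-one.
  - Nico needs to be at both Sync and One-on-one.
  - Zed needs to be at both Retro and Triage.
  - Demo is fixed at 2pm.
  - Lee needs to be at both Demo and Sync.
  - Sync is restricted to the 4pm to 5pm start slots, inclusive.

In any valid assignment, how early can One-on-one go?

Precedence pushes One-on-one to at least 3pm.
One-on-one at 3pm is achievable: Roadmap in 2pm, Demo in 2pm, Sync in 4pm, One-on-one in 3pm, Triage in 4pm, Retro in 3pm, Hiring in 5pm.

3pm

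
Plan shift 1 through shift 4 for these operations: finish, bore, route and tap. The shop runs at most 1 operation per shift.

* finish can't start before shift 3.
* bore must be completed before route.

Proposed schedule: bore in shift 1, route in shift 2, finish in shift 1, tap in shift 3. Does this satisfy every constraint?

No. finish can't start before shift 3 is not satisfied.

bore must be completed before route — holds.
The shop runs at most 1 operation per shift — violated.
finish can't start before shift 3 — violated.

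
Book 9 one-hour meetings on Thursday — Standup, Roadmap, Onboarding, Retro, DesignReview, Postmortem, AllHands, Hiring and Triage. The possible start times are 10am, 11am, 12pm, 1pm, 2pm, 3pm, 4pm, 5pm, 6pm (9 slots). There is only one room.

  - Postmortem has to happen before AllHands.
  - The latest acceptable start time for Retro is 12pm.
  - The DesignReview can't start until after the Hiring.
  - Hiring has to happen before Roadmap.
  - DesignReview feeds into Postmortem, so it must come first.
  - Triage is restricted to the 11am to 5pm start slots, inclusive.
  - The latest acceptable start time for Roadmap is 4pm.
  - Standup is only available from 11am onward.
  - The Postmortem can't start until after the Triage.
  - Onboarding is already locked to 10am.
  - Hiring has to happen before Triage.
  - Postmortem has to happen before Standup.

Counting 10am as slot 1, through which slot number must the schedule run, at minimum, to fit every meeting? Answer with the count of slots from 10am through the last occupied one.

The precedence chain requires at least 4 distinct slots.
With at most 1 per slot and 9 meetings, at least 9 slots are needed.
9 works (last occupied slot: 6pm): for example Hiring -> 12pm, Standup -> 5pm, Retro -> 11am, AllHands -> 6pm, Roadmap -> 2pm, Onboarding -> 10am, DesignReview -> 3pm, Postmortem -> 4pm, Triage -> 1pm.

9 slots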